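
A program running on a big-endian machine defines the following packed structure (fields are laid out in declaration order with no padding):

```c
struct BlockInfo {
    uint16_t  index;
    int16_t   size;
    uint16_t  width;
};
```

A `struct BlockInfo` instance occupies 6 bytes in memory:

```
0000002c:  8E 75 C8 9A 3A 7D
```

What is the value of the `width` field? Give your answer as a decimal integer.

14973

`width` follows `index` (2 B), `size` (2 B), so it starts at offset 2 + 2 = 4 and occupies 2 bytes.
Bytes at offsets 4..5: 3A 7D.
Big-endian: lowest address holds the most-significant byte.
The bytes are already most-significant first: 0x3A7D.
0x3A7D = 14973.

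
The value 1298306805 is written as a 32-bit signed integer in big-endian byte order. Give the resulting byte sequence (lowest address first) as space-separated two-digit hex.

1298306805 in hexadecimal, padded to 32 bits, is 0x4D6296F5.
Split into bytes (most-significant first): 4D 62 96 F5.
Big-endian: lowest address holds the most-significant byte.
So the memory order matches the most-significant-first order: 4D 62 96 F5.

4D 62 96 F5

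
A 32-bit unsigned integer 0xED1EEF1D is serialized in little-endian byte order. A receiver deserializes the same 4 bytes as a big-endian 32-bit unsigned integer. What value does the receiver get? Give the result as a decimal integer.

502210285

Stored little-endian, the bytes at ascending addresses are 1D EF 1E ED.
Read back as big-endian, the last byte is least significant, giving 0x1DEF1EED.
0x1DEF1EED = 502210285.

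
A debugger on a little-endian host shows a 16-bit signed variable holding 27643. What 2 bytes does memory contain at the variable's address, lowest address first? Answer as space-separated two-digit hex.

FB 6B

27643 in hexadecimal, padded to 16 bits, is 0x6BFB.
Split into bytes (most-significant first): 6B FB.
In little-endian order the low byte comes first in memory.
So at ascending addresses the bytes are FB 6B.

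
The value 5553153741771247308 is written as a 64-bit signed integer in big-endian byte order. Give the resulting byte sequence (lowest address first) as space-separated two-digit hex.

5553153741771247308 in hexadecimal, padded to 64 bits, is 0x4D10C3E801680ECC.
Split into bytes (most-significant first): 4D 10 C3 E8 01 68 0E CC.
In big-endian order the high byte comes first in memory.
So the memory order matches the most-significant-first order: 4D 10 C3 E8 01 68 0E CC.

4D 10 C3 E8 01 68 0E CC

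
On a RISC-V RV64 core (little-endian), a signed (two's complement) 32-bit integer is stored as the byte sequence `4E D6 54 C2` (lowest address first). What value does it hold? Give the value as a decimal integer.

-1034627506

Little-endian: lowest address holds the least-significant byte.
Reassemble most-significant byte first: C2 54 D6 4E → 0xC254D64E.
Top bit is set, so as a signed 32-bit value this is 0xC254D64E − 2^32 = -1034627506.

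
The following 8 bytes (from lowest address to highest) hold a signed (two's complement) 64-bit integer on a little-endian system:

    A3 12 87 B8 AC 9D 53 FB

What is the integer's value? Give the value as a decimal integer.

Little-endian stores the least-significant byte at the lowest address.
Reassemble most-significant byte first: FB 53 9D AC B8 87 12 A3 → 0xFB539DACB88712A3.
Top bit is set, so as a signed 64-bit value this is 0xFB539DACB88712A3 − 2^64 = -336752181966859613.

-336752181966859613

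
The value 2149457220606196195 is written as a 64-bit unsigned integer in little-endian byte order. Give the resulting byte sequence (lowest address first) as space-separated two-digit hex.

2149457220606196195 in hexadecimal, padded to 64 bits, is 0x1DD467F42E2179E3.
Split into bytes (most-significant first): 1D D4 67 F4 2E 21 79 E3.
Little-endian stores the least-significant byte at the lowest address.
So at ascending addresses the bytes are E3 79 21 2E F4 67 D4 1D.

E3 79 21 2E F4 67 D4 1D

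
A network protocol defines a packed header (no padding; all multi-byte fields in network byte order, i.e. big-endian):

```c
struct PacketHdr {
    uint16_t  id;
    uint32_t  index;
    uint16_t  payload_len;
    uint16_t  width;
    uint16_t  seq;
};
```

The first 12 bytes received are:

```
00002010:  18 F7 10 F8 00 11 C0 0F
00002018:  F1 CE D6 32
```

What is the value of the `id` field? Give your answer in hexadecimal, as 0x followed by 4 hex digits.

`id` is the first field, at byte offset 0, occupying 2 bytes.
Bytes at offsets 0..1: 18 F7.
In big-endian order the high byte comes first in memory.
The bytes are already most-significant first: 0x18F7.

0x18F7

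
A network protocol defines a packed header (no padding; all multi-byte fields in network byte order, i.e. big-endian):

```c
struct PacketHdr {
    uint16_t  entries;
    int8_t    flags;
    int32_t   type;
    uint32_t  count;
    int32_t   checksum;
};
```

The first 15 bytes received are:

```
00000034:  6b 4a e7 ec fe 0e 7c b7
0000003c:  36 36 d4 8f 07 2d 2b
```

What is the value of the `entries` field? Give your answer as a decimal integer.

`entries` is the first field, at byte offset 0, occupying 2 bytes.
Bytes at offsets 0..1: 6B 4A.
Big-endian stores the most-significant byte at the lowest address.
The bytes are already most-significant first: 0x6B4A.
0x6B4A = 27466.

27466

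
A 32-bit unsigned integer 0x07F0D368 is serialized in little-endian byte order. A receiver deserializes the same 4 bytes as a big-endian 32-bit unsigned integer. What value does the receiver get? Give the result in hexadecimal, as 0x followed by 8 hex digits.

0x68D3F007

Stored little-endian, the bytes at ascending addresses are 68 D3 F0 07.
Read back as big-endian, the last byte is least significant, giving 0x68D3F007.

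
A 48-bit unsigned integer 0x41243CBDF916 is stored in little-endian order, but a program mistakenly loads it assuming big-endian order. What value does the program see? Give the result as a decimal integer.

Stored little-endian, the bytes at ascending addresses are 16 F9 BD 3C 24 41.
Read back as big-endian, the last byte is least significant, giving 0x16F9BD3C2441.
0x16F9BD3C2441 = 25261877503041.

25261877503041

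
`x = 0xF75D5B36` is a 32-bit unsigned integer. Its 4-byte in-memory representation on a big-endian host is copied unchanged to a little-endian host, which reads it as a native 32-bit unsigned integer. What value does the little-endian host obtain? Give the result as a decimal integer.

Stored big-endian, the bytes at ascending addresses are F7 5D 5B 36.
Read back as little-endian, the first byte is least significant, giving 0x365B5DF7.
0x365B5DF7 = 911957495.

911957495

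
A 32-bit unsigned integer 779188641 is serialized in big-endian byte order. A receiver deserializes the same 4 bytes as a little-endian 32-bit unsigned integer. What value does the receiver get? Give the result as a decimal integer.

2709090606

779188641 in 32-bit hexadecimal is 0x2E7179A1.
Stored big-endian, the bytes at ascending addresses are 2E 71 79 A1.
Read back as little-endian, the first byte is least significant, giving 0xA179712E.
0xA179712E = 2709090606.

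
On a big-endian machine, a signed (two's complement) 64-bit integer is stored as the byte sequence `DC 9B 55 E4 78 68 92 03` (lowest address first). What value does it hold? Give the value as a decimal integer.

Big-endian stores the most-significant byte at the lowest address.
The bytes are already most-significant first: 0xDC9B55E478689203.
Top bit is set, so as a signed 64-bit value this is 0xDC9B55E478689203 − 2^64 = -2550350324214230525.

-2550350324214230525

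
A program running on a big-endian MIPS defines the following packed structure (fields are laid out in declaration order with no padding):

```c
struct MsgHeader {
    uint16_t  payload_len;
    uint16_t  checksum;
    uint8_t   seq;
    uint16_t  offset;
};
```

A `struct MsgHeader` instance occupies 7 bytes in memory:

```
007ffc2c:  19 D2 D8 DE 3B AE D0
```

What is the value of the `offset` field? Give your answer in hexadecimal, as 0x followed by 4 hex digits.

0xAED0

`offset` follows `payload_len` (2 B), `checksum` (2 B), `seq` (1 B), so it starts at offset 2 + 2 + 1 = 5 and occupies 2 bytes.
Bytes at offsets 5..6: AE D0.
Big-endian stores the most-significant byte at the lowest address.
The bytes are already most-significant first: 0xAED0.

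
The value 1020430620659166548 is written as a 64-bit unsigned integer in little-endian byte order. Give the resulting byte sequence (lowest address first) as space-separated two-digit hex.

1020430620659166548 in hexadecimal, padded to 64 bits, is 0x0E294C3E36522D54.
Split into bytes (most-significant first): 0E 29 4C 3E 36 52 2D 54.
Little-endian: lowest address holds the least-significant byte.
So at ascending addresses the bytes are 54 2D 52 36 3E 4C 29 0E.

54 2D 52 36 3E 4C 29 0E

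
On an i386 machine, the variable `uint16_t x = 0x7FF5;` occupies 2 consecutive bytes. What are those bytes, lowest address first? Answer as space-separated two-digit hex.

Split into bytes (most-significant first): 7F F5.
In little-endian order the low byte comes first in memory.
So at ascending addresses the bytes are F5 7F.

F5 7F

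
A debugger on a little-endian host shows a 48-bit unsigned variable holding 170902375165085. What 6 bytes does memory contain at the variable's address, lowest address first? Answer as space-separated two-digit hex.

170902375165085 in hexadecimal, padded to 48 bits, is 0x9B6F4F5CEC9D.
Split into bytes (most-significant first): 9B 6F 4F 5C EC 9D.
Little-endian stores the least-significant byte at the lowest address.
So at ascending addresses the bytes are 9D EC 5C 4F 6F 9B.

9D EC 5C 4F 6F 9B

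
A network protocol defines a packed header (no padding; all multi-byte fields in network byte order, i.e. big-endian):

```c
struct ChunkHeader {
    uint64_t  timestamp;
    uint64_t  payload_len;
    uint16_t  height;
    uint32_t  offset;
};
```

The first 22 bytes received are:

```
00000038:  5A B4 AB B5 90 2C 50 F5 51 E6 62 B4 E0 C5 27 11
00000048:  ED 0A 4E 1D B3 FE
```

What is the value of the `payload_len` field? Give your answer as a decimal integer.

`payload_len` follows `timestamp` (8 bytes), so it starts at byte offset 8 and occupies 8 bytes.
Bytes at offsets 8..15: 51 E6 62 B4 E0 C5 27 11.
In big-endian order the high byte comes first in memory.
The bytes are already most-significant first: 0x51E662B4E0C52711.
0x51E662B4E0C52711 = 5901512890720266001.

5901512890720266001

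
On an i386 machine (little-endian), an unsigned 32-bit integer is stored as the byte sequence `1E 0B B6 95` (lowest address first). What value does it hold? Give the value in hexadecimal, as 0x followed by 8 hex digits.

Little-endian stores the least-significant byte at the lowest address.
Reassemble most-significant byte first: 95 B6 0B 1E → 0x95B60B1E.

0x95B60B1E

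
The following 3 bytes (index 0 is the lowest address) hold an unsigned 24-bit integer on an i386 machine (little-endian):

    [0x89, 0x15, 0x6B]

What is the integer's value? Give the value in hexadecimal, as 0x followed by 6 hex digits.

0x6B1589

Little-endian: lowest address holds the least-significant byte.
Reassemble most-significant byte first: 6B 15 89 → 0x6B1589.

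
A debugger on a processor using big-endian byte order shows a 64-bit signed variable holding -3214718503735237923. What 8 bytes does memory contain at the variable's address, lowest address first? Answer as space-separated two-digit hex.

D3 63 06 8D 9B FC 62 DD

Two's complement of -3214718503735237923 in 64 bits: 3214718503735237923 = 0x2C9CF97264039D23; invert → 0xD363068D9BFC62DC; add 1 → 0xD363068D9BFC62DD.
Split into bytes (most-significant first): D3 63 06 8D 9B FC 62 DD.
Big-endian stores the most-significant byte at the lowest address.
So the memory order matches the most-significant-first order: D3 63 06 8D 9B FC 62 DD.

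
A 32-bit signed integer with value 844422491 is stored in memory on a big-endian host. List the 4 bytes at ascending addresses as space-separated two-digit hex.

32 54 DD 5B

844422491 in hexadecimal, padded to 32 bits, is 0x3254DD5B.
Split into bytes (most-significant first): 32 54 DD 5B.
In big-endian order the high byte comes first in memory.
So the memory order matches the most-significant-first order: 32 54 DD 5B.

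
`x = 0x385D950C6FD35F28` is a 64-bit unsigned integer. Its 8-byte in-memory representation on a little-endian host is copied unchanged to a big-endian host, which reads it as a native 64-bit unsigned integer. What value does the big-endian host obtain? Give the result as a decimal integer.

Stored little-endian, the bytes at ascending addresses are 28 5F D3 6F 0C 95 5D 38.
Read back as big-endian, the last byte is least significant, giving 0x285FD36F0C955D38.
0x285FD36F0C955D38 = 2909276358210575672.

2909276358210575672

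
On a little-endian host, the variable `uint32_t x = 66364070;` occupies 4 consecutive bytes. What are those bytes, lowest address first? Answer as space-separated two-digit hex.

A6 A2 F4 03

66364070 in hexadecimal, padded to 32 bits, is 0x03F4A2A6.
Split into bytes (most-significant first): 03 F4 A2 A6.
Little-endian: lowest address holds the least-significant byte.
So at ascending addresses the bytes are A6 A2 F4 03.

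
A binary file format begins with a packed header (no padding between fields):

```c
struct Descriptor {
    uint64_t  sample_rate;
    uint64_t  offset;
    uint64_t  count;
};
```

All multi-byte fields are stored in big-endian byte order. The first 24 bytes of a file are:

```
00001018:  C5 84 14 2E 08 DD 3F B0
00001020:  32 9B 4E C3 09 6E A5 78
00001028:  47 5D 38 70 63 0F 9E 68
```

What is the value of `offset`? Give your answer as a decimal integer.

3646594922870383992

`offset` follows `sample_rate` (8 bytes), so it starts at byte offset 8 and occupies 8 bytes.
Bytes at offsets 8..15: 32 9B 4E C3 09 6E A5 78.
Big-endian: lowest address holds the most-significant byte.
The bytes are already most-significant first: 0x329B4EC3096EA578.
0x329B4EC3096EA578 = 3646594922870383992.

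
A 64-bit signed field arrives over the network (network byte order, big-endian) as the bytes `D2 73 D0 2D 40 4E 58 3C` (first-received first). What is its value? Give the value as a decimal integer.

-3282050810651977668

Big-endian: lowest address holds the most-significant byte.
The bytes are already most-significant first: 0xD273D02D404E583C.
Top bit is set, so as a signed 64-bit value this is 0xD273D02D404E583C − 2^64 = -3282050810651977668.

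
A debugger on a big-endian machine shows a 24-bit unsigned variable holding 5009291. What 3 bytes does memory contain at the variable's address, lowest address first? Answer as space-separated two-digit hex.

4C 6F 8B

5009291 in hexadecimal, padded to 24 bits, is 0x4C6F8B.
Split into bytes (most-significant first): 4C 6F 8B.
In big-endian order the high byte comes first in memory.
So the memory order matches the most-significant-first order: 4C 6F 8B.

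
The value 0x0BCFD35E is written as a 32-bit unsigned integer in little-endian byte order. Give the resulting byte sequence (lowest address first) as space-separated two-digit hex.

5E D3 CF 0B

Split into bytes (most-significant first): 0B CF D3 5E.
Little-endian: lowest address holds the least-significant byte.
So at ascending addresses the bytes are 5E D3 CF 0B.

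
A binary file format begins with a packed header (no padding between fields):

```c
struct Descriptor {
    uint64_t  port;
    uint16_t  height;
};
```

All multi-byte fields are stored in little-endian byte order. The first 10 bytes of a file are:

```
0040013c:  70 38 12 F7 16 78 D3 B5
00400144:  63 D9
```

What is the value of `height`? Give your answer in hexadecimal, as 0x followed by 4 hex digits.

`height` follows `port` (8 bytes), so it starts at byte offset 8 and occupies 2 bytes.
Bytes at offsets 8..9: 63 D9.
Little-endian stores the least-significant byte at the lowest address.
Reassemble most-significant byte first: D9 63 → 0xD963.

0xD963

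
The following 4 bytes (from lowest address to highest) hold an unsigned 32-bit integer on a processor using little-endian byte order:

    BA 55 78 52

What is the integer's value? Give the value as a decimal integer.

1383617978

In little-endian order the low byte comes first in memory.
Reassemble most-significant byte first: 52 78 55 BA → 0x527855BA.
0x527855BA = 1383617978.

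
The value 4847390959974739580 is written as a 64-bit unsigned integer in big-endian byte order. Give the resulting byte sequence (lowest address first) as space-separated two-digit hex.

43 45 64 65 40 BB EE 7C

4847390959974739580 in hexadecimal, padded to 64 bits, is 0x4345646540BBEE7C.
Split into bytes (most-significant first): 43 45 64 65 40 BB EE 7C.
Big-endian stores the most-significant byte at the lowest address.
So the memory order matches the most-significant-first order: 43 45 64 65 40 BB EE 7C.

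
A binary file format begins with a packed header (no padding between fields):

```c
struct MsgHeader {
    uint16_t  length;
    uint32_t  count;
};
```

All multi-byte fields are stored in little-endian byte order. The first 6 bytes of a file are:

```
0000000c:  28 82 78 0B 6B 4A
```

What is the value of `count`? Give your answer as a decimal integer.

1248529272

`count` follows `length` (2 bytes), so it starts at byte offset 2 and occupies 4 bytes.
Bytes at offsets 2..5: 78 0B 6B 4A.
Little-endian: lowest address holds the least-significant byte.
Reassemble most-significant byte first: 4A 6B 0B 78 → 0x4A6B0B78.
0x4A6B0B78 = 1248529272.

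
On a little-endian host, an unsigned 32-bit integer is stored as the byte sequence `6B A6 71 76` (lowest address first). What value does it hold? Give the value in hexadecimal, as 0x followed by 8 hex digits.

In little-endian order the low byte comes first in memory.
Reassemble most-significant byte first: 76 71 A6 6B → 0x7671A66B.

0x7671A66B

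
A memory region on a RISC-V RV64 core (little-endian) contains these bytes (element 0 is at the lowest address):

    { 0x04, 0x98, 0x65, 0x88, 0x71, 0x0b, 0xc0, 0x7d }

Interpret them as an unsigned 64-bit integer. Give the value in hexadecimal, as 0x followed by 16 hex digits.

Little-endian: lowest address holds the least-significant byte.
Reassemble most-significant byte first: 7D C0 0B 71 88 65 98 04 → 0x7DC00B7188659804.

0x7DC00B7188659804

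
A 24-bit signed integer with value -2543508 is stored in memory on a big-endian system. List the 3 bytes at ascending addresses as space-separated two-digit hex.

D9 30 6C

Two's complement of -2543508 in 24 bits: 2543508 = 0x26CF94; invert → 0xD9306B; add 1 → 0xD9306C.
Split into bytes (most-significant first): D9 30 6C.
In big-endian order the high byte comes first in memory.
So the memory order matches the most-significant-first order: D9 30 6C.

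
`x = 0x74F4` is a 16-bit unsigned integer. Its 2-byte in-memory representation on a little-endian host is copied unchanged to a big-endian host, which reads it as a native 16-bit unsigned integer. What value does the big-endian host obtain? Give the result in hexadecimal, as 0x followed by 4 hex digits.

Stored little-endian, the bytes at ascending addresses are F4 74.
Read back as big-endian, the last byte is least significant, giving 0xF474.

0xF474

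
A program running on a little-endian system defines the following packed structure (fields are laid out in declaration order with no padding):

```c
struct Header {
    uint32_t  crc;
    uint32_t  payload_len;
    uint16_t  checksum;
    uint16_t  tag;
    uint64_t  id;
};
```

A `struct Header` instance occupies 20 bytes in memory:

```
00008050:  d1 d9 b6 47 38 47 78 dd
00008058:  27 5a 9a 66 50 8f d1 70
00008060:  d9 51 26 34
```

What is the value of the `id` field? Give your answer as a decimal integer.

3757780933429792592

`id` follows `crc` (4 B), `payload_len` (4 B), `checksum` (2 B), `tag` (2 B), so it starts at offset 4 + 4 + 2 + 2 = 12 and occupies 8 bytes.
Bytes at offsets 12..19: 50 8F D1 70 D9 51 26 34.
Little-endian: lowest address holds the least-significant byte.
Reassemble most-significant byte first: 34 26 51 D9 70 D1 8F 50 → 0x342651D970D18F50.
0x342651D970D18F50 = 3757780933429792592.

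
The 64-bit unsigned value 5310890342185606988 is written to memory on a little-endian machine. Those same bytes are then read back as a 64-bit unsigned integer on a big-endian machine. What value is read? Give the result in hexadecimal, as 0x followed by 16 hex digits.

5310890342185606988 in 64-bit hexadecimal is 0x49B412A0BF069F4C.
Stored little-endian, the bytes at ascending addresses are 4C 9F 06 BF A0 12 B4 49.
Read back as big-endian, the last byte is least significant, giving 0x4C9F06BFA012B449.

0x4C9F06BFA012B449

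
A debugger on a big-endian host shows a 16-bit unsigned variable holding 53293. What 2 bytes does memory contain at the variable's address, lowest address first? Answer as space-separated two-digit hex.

53293 in hexadecimal, padded to 16 bits, is 0xD02D.
Split into bytes (most-significant first): D0 2D.
Big-endian: lowest address holds the most-significant byte.
So the memory order matches the most-significant-first order: D0 2D.

D0 2D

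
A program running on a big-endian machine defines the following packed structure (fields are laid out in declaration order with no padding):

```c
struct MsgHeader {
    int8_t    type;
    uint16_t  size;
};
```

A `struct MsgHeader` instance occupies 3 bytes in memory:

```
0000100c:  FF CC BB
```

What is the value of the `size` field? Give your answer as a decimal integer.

52411

`size` follows `type` (1 byte), so it starts at byte offset 1 and occupies 2 bytes.
Bytes at offsets 1..2: CC BB.
Big-endian stores the most-significant byte at the lowest address.
The bytes are already most-significant first: 0xCCBB.
0xCCBB = 52411.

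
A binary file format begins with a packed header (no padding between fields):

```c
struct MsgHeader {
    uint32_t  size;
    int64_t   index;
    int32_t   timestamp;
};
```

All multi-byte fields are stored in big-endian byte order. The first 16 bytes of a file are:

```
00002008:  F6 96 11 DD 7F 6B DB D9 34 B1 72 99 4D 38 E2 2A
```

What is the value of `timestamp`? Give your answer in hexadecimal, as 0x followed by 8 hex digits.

0x4D38E22A

`timestamp` follows `size` (4 B), `index` (8 B), so it starts at offset 4 + 8 = 12 and occupies 4 bytes.
Bytes at offsets 12..15: 4D 38 E2 2A.
In big-endian order the high byte comes first in memory.
The bytes are already most-significant first: 0x4D38E22A.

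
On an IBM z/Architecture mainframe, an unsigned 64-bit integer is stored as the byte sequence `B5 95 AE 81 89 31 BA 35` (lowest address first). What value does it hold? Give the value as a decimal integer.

In big-endian order the high byte comes first in memory.
The bytes are already most-significant first: 0xB595AE818931BA35.
0xB595AE818931BA35 = 13084556163770595893.

13084556163770595893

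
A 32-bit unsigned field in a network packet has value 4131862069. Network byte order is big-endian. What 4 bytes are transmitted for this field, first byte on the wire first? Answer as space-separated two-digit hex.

4131862069 in hexadecimal, padded to 32 bits, is 0xF6473635.
Split into bytes (most-significant first): F6 47 36 35.
Big-endian: lowest address holds the most-significant byte.
So the memory order matches the most-significant-first order: F6 47 36 35.

F6 47 36 35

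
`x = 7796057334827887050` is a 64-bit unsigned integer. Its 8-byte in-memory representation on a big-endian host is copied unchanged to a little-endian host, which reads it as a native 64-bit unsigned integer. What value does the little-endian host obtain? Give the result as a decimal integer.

14603482795396837740

7796057334827887050 in 64-bit hexadecimal is 0x6C3128D73AFEA9CA.
Stored big-endian, the bytes at ascending addresses are 6C 31 28 D7 3A FE A9 CA.
Read back as little-endian, the first byte is least significant, giving 0xCAA9FE3AD728316C.
0xCAA9FE3AD728316C = 14603482795396837740.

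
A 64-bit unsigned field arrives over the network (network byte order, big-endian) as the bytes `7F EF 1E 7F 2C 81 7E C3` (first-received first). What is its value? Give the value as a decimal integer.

Big-endian stores the most-significant byte at the lowest address.
The bytes are already most-significant first: 0x7FEF1E7F2C817EC3.
0x7FEF1E7F2C817EC3 = 9218620493807058627.

9218620493807058627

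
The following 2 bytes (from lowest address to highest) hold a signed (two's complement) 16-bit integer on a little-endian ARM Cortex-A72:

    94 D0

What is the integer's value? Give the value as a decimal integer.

-12140

Little-endian: lowest address holds the least-significant byte.
Reassemble most-significant byte first: D0 94 → 0xD094.
Top bit is set, so as a signed 16-bit value this is 0xD094 − 2^16 = -12140.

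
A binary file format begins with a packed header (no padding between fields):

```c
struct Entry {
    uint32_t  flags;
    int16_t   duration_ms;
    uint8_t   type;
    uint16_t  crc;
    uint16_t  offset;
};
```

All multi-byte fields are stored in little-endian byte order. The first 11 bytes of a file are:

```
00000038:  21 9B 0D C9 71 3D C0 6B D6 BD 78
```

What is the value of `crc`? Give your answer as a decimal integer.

`crc` follows `flags` (4 B), `duration_ms` (2 B), `type` (1 B), so it starts at offset 4 + 2 + 1 = 7 and occupies 2 bytes.
Bytes at offsets 7..8: 6B D6.
Little-endian stores the least-significant byte at the lowest address.
Reassemble most-significant byte first: D6 6B → 0xD66B.
0xD66B = 54891.

54891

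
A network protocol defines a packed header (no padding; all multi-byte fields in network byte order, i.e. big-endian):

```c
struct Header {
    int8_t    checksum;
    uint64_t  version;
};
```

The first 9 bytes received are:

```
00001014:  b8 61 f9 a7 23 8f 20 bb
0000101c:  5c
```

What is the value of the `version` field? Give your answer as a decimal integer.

`version` follows `checksum` (1 byte), so it starts at byte offset 1 and occupies 8 bytes.
Bytes at offsets 1..8: 61 F9 A7 23 8F 20 BB 5C.
Big-endian: lowest address holds the most-significant byte.
The bytes are already most-significant first: 0x61F9A7238F20BB5C.
0x61F9A7238F20BB5C = 7059857662046944092.

7059857662046944092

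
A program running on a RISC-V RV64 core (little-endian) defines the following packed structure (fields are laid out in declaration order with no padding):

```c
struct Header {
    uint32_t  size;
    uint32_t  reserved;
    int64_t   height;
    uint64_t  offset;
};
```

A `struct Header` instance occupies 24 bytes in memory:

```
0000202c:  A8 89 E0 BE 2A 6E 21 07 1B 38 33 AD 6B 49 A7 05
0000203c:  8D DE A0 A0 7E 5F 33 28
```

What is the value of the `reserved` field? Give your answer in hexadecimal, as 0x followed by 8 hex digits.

`reserved` follows `size` (4 bytes), so it starts at byte offset 4 and occupies 4 bytes.
Bytes at offsets 4..7: 2A 6E 21 07.
Little-endian: lowest address holds the least-significant byte.
Reassemble most-significant byte first: 07 21 6E 2A → 0x07216E2A.

0x07216E2A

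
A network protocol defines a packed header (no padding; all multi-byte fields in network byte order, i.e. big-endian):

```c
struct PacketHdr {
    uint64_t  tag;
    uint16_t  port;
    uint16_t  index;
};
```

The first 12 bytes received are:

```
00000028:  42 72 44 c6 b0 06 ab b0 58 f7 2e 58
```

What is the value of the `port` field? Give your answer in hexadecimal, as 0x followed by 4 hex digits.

`port` follows `tag` (8 bytes), so it starts at byte offset 8 and occupies 2 bytes.
Bytes at offsets 8..9: 58 F7.
Big-endian stores the most-significant byte at the lowest address.
The bytes are already most-significant first: 0x58F7.

0x58F7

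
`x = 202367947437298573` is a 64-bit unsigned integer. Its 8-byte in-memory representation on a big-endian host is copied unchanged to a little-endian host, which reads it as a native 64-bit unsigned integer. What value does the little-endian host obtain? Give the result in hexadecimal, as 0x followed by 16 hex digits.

0x8DD3EC7493F4CE02

202367947437298573 in 64-bit hexadecimal is 0x02CEF49374ECD38D.
Stored big-endian, the bytes at ascending addresses are 02 CE F4 93 74 EC D3 8D.
Read back as little-endian, the first byte is least significant, giving 0x8DD3EC7493F4CE02.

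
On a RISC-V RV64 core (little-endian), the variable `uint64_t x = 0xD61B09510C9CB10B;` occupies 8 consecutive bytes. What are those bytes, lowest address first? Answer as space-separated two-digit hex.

0B B1 9C 0C 51 09 1B D6

Split into bytes (most-significant first): D6 1B 09 51 0C 9C B1 0B.
Little-endian stores the least-significant byte at the lowest address.
So at ascending addresses the bytes are 0B B1 9C 0C 51 09 1B D6.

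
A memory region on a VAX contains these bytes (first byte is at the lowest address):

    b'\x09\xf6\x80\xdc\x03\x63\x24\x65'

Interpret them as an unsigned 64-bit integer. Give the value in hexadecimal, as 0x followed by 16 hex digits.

Little-endian: lowest address holds the least-significant byte.
Reassemble most-significant byte first: 65 24 63 03 DC 80 F6 09 → 0x65246303DC80F609.

0x65246303DC80F609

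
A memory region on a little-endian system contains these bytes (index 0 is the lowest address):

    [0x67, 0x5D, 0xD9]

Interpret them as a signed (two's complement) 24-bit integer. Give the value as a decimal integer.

Little-endian stores the least-significant byte at the lowest address.
Reassemble most-significant byte first: D9 5D 67 → 0xD95D67.
Top bit is set, so as a signed 24-bit value this is 0xD95D67 − 2^24 = -2531993.

-2531993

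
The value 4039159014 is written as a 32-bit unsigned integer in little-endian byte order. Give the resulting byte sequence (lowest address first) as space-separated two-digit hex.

E6 AC C0 F0

4039159014 in hexadecimal, padded to 32 bits, is 0xF0C0ACE6.
Split into bytes (most-significant first): F0 C0 AC E6.
Little-endian: lowest address holds the least-significant byte.
So at ascending addresses the bytes are E6 AC C0 F0.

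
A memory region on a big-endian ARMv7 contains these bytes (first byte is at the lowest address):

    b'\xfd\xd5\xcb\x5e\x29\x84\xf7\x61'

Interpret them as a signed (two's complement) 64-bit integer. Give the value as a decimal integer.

-155995006790469791

Big-endian: lowest address holds the most-significant byte.
The bytes are already most-significant first: 0xFDD5CB5E2984F761.
Top bit is set, so as a signed 64-bit value this is 0xFDD5CB5E2984F761 − 2^64 = -155995006790469791.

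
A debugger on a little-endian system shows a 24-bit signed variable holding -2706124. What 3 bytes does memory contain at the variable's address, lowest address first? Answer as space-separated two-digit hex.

34 B5 D6

Two's complement of -2706124 in 24 bits: 2706124 = 0x294ACC; invert → 0xD6B533; add 1 → 0xD6B534.
Split into bytes (most-significant first): D6 B5 34.
Little-endian stores the least-significant byte at the lowest address.
So at ascending addresses the bytes are 34 B5 D6.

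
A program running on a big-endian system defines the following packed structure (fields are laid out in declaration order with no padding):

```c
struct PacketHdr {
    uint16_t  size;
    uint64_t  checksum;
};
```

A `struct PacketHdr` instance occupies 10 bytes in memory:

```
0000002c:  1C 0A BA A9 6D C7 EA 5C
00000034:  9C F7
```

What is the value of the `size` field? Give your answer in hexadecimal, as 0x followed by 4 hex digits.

0x1C0A

`size` is the first field, at byte offset 0, occupying 2 bytes.
Bytes at offsets 0..1: 1C 0A.
Big-endian: lowest address holds the most-significant byte.
The bytes are already most-significant first: 0x1C0A.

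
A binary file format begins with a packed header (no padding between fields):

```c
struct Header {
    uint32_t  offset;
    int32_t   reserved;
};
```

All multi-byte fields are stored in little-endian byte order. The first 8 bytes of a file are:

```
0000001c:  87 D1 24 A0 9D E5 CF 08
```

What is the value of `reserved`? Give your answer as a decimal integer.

147842461

`reserved` follows `offset` (4 bytes), so it starts at byte offset 4 and occupies 4 bytes.
Bytes at offsets 4..7: 9D E5 CF 08.
Little-endian stores the least-significant byte at the lowest address.
Reassemble most-significant byte first: 08 CF E5 9D → 0x08CFE59D.
0x08CFE59D = 147842461.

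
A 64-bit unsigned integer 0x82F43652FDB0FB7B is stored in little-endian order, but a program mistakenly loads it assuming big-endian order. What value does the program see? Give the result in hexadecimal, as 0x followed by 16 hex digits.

Stored little-endian, the bytes at ascending addresses are 7B FB B0 FD 52 36 F4 82.
Read back as big-endian, the last byte is least significant, giving 0x7BFBB0FD5236F482.

0x7BFBB0FD5236F482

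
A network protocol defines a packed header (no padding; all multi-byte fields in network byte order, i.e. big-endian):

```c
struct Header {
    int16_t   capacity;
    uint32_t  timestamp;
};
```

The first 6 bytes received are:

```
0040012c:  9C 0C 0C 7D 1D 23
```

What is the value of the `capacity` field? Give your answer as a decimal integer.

-25588

`capacity` is the first field, at byte offset 0, occupying 2 bytes.
Bytes at offsets 0..1: 9C 0C.
Big-endian: lowest address holds the most-significant byte.
The bytes are already most-significant first: 0x9C0C.
Top bit is set, so as a signed 16-bit value this is 0x9C0C − 2^16 = -25588.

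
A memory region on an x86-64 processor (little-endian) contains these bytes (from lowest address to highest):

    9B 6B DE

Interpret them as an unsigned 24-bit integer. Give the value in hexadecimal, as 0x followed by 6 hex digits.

0xDE6B9B

Little-endian: lowest address holds the least-significant byte.
Reassemble most-significant byte first: DE 6B 9B → 0xDE6B9B.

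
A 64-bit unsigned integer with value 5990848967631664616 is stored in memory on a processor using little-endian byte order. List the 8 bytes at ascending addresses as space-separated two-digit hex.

5990848967631664616 in hexadecimal, padded to 64 bits, is 0x5323C5652AB375E8.
Split into bytes (most-significant first): 53 23 C5 65 2A B3 75 E8.
Little-endian: lowest address holds the least-significant byte.
So at ascending addresses the bytes are E8 75 B3 2A 65 C5 23 53.

E8 75 B3 2A 65 C5 23 53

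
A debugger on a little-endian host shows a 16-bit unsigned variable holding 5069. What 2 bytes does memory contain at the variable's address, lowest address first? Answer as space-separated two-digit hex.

5069 in hexadecimal, padded to 16 bits, is 0x13CD.
Split into bytes (most-significant first): 13 CD.
In little-endian order the low byte comes first in memory.
So at ascending addresses the bytes are CD 13.

CD 13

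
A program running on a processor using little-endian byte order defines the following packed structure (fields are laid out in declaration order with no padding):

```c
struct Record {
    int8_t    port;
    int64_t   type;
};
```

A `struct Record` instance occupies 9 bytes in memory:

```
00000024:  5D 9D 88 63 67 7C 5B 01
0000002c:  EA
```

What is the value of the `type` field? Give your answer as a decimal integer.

`type` follows `port` (1 byte), so it starts at byte offset 1 and occupies 8 bytes.
Bytes at offsets 1..8: 9D 88 63 67 7C 5B 01 EA.
Little-endian stores the least-significant byte at the lowest address.
Reassemble most-significant byte first: EA 01 5B 7C 67 63 88 9D → 0xEA015B7C6763889D.
Top bit is set, so as a signed 64-bit value this is 0xEA015B7C6763889D − 2^64 = -1584885003989055331.

-1584885003989055331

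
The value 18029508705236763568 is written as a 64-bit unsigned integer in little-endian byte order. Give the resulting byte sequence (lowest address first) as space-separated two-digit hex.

18029508705236763568 in hexadecimal, padded to 64 bits, is 0xFA35AEA49A7343B0.
Split into bytes (most-significant first): FA 35 AE A4 9A 73 43 B0.
Little-endian stores the least-significant byte at the lowest address.
So at ascending addresses the bytes are B0 43 73 9A A4 AE 35 FA.

B0 43 73 9A A4 AE 35 FA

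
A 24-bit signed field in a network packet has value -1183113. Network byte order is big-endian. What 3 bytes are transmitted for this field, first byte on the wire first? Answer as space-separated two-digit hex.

Two's complement of -1183113 in 24 bits: 1183113 = 0x120D89; invert → 0xEDF276; add 1 → 0xEDF277.
Split into bytes (most-significant first): ED F2 77.
Big-endian stores the most-significant byte at the lowest address.
So the memory order matches the most-significant-first order: ED F2 77.

ED F2 77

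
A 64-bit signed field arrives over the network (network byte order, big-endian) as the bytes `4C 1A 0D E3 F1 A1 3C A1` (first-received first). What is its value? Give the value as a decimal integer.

5483710768939613345

Big-endian: lowest address holds the most-significant byte.
The bytes are already most-significant first: 0x4C1A0DE3F1A13CA1.
0x4C1A0DE3F1A13CA1 = 5483710768939613345.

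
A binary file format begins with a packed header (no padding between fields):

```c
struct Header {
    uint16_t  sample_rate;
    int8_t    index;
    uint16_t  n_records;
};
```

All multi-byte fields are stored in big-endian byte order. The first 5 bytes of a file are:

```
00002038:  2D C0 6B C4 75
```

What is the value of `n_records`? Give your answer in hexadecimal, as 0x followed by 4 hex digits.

0xC475

`n_records` follows `sample_rate` (2 B), `index` (1 B), so it starts at offset 2 + 1 = 3 and occupies 2 bytes.
Bytes at offsets 3..4: C4 75.
In big-endian order the high byte comes first in memory.
The bytes are already most-significant first: 0xC475.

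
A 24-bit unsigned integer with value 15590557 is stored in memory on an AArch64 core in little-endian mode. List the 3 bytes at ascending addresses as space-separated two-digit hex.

9D E4 ED

15590557 in hexadecimal, padded to 24 bits, is 0xEDE49D.
Split into bytes (most-significant first): ED E4 9D.
In little-endian order the low byte comes first in memory.
So at ascending addresses the bytes are 9D E4 ED.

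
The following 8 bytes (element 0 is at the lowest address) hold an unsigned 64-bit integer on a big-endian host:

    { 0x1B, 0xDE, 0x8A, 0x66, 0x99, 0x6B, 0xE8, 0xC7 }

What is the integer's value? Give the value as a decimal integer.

Big-endian: lowest address holds the most-significant byte.
The bytes are already most-significant first: 0x1BDE8A66996BE8C7.
0x1BDE8A66996BE8C7 = 2008194657119103175.

2008194657119103175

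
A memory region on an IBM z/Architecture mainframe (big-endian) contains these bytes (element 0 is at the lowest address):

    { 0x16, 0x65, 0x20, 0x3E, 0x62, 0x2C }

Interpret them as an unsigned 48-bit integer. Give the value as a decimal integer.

24623588467244

In big-endian order the high byte comes first in memory.
The bytes are already most-significant first: 0x1665203E622C.
0x1665203E622C = 24623588467244.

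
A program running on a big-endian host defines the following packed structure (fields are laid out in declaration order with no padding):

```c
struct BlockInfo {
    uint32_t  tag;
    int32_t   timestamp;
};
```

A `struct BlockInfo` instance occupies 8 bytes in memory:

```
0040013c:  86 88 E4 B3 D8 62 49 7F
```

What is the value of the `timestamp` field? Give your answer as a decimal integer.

-664647297

`timestamp` follows `tag` (4 bytes), so it starts at byte offset 4 and occupies 4 bytes.
Bytes at offsets 4..7: D8 62 49 7F.
Big-endian stores the most-significant byte at the lowest address.
The bytes are already most-significant first: 0xD862497F.
Top bit is set, so as a signed 32-bit value this is 0xD862497F − 2^32 = -664647297.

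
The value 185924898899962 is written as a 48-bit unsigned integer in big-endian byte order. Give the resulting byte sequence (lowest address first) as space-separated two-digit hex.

A9 19 03 8D C7 FA

185924898899962 in hexadecimal, padded to 48 bits, is 0xA919038DC7FA.
Split into bytes (most-significant first): A9 19 03 8D C7 FA.
In big-endian order the high byte comes first in memory.
So the memory order matches the most-significant-first order: A9 19 03 8D C7 FA.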